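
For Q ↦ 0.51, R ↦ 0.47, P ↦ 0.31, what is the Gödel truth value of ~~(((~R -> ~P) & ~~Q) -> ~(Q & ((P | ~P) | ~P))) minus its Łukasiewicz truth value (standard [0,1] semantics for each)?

-0.98

Gödel evaluation:
  ~R: Gödel ¬ of 0.47 = 0 (operand ≠ 0)
  ~P: Gödel ¬ of 0.31 = 0 (operand ≠ 0)
  (~R -> ~P): 0 ≤ 0, so result = 1
  ~Q: Gödel ¬ of 0.51 = 0 (operand ≠ 0)
  ~~Q: Gödel ¬ of 0 = 1 (operand is 0)
  ((~R -> ~P) & ~~Q) = min(1, 1) = 1
  ~P: Gödel ¬ of 0.31 = 0 (operand ≠ 0)
  (P | ~P) = max(0.31, 0) = 0.31
  ~P: Gödel ¬ of 0.31 = 0 (operand ≠ 0)
  ((P | ~P) | ~P) = max(0.31, 0) = 0.31
  (Q & ((P | ~P) | ~P)) = min(0.51, 0.31) = 0.31
  ~(Q & ((P | ~P) | ~P)): Gödel ¬ of 0.31 = 0 (operand ≠ 0)
  (((~R -> ~P) & ~~Q) -> ~(Q & ((P | ~P) | ~P))): 1 > 0, so result = 0
  ~(((~R -> ~P) & ~~Q) -> ~(Q & ((P | ~P) | ~P))): Gödel ¬ of 0 = 1 (operand is 0)
  ~~(((~R -> ~P) & ~~Q) -> ~(Q & ((P | ~P) | ~P))): Gödel ¬ of 1 = 0 (operand ≠ 0)
  Gödel value = 0
Łukasiewicz evaluation:
  ~R: Łukasiewicz ¬ gives 1 − 0.47 = 0.53
  ~P: Łukasiewicz ¬ gives 1 − 0.31 = 0.69
  (~R -> ~P): min(1, 1 − 0.53 + 0.69) = 1
  ~Q: Łukasiewicz ¬ gives 1 − 0.51 = 0.49
  ~~Q: Łukasiewicz ¬ gives 1 − 0.49 = 0.51
  ((~R -> ~P) & ~~Q) = min(1, 0.51) = 0.51
  ~P: Łukasiewicz ¬ gives 1 − 0.31 = 0.69
  (P | ~P) = max(0.31, 0.69) = 0.69
  ~P: Łukasiewicz ¬ gives 1 − 0.31 = 0.69
  ((P | ~P) | ~P) = max(0.69, 0.69) = 0.69
  (Q & ((P | ~P) | ~P)) = min(0.51, 0.69) = 0.51
  ~(Q & ((P | ~P) | ~P)): Łukasiewicz ¬ gives 1 − 0.51 = 0.49
  (((~R -> ~P) & ~~Q) -> ~(Q & ((P | ~P) | ~P))): min(1, 1 − 0.51 + 0.49) = 0.98
  ~(((~R -> ~P) & ~~Q) -> ~(Q & ((P | ~P) | ~P))): Łukasiewicz ¬ gives 1 − 0.98 = 0.02
  ~~(((~R -> ~P) & ~~Q) -> ~(Q & ((P | ~P) | ~P))): Łukasiewicz ¬ gives 1 − 0.02 = 0.98
  Łukasiewicz value = 0.98
Difference: 0 − 0.98 = -0.98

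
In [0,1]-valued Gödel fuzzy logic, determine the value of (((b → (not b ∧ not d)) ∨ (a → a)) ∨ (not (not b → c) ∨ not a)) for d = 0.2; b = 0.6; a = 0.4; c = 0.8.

not b: Gödel ¬ of 0.6 = 0 (operand ≠ 0)
not d: Gödel ¬ of 0.2 = 0 (operand ≠ 0)
(not b ∧ not d) = min(0, 0) = 0
(b → (not b ∧ not d)): 0.6 > 0, so result = 0
(a → a): 0.4 ≤ 0.4, so result = 1
((b → (not b ∧ not d)) ∨ (a → a)) = max(0, 1) = 1
not b: Gödel ¬ of 0.6 = 0 (operand ≠ 0)
(not b → c): 0 ≤ 0.8, so result = 1
not (not b → c): Gödel ¬ of 1 = 0 (operand ≠ 0)
not a: Gödel ¬ of 0.4 = 0 (operand ≠ 0)
(not (not b → c) ∨ not a) = max(0, 0) = 0
(((b → (not b ∧ not d)) ∨ (a → a)) ∨ (not (not b → c) ∨ not a)) = max(1, 0) = 1

1.00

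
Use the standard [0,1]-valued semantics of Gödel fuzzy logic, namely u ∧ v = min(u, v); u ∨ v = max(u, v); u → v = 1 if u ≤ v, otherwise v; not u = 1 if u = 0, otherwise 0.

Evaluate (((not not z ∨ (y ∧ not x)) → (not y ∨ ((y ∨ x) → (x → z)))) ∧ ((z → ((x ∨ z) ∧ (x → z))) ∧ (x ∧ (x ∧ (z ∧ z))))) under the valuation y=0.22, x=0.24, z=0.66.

0.24

not z: Gödel ¬ of 0.66 = 0 (operand ≠ 0)
not not z: Gödel ¬ of 0 = 1 (operand is 0)
not x: Gödel ¬ of 0.24 = 0 (operand ≠ 0)
(y ∧ not x) = min(0.22, 0) = 0
(not not z ∨ (y ∧ not x)) = max(1, 0) = 1
not y: Gödel ¬ of 0.22 = 0 (operand ≠ 0)
(y ∨ x) = max(0.22, 0.24) = 0.24
(x → z): 0.24 ≤ 0.66, so result = 1
((y ∨ x) → (x → z)): 0.24 ≤ 1, so result = 1
(not y ∨ ((y ∨ x) → (x → z))) = max(0, 1) = 1
((not not z ∨ (y ∧ not x)) → (not y ∨ ((y ∨ x) → (x → z)))): 1 ≤ 1, so result = 1
(x ∨ z) = max(0.24, 0.66) = 0.66
(x → z): 0.24 ≤ 0.66, so result = 1
((x ∨ z) ∧ (x → z)) = min(0.66, 1) = 0.66
(z → ((x ∨ z) ∧ (x → z))): 0.66 ≤ 0.66, so result = 1
(z ∧ z) = min(0.66, 0.66) = 0.66
(x ∧ (z ∧ z)) = min(0.24, 0.66) = 0.24
(x ∧ (x ∧ (z ∧ z))) = min(0.24, 0.24) = 0.24
((z → ((x ∨ z) ∧ (x → z))) ∧ (x ∧ (x ∧ (z ∧ z)))) = min(1, 0.24) = 0.24
(((not not z ∨ (y ∧ not x)) → (not y ∨ ((y ∨ x) → (x → z)))) ∧ ((z → ((x ∨ z) ∧ (x → z))) ∧ (x ∧ (x ∧ (z ∧ z))))) = min(1, 0.24) = 0.24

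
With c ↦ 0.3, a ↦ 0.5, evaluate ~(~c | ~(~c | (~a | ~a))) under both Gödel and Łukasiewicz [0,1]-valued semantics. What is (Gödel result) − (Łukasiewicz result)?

Gödel evaluation:
  ~c: Gödel ¬ of 0.3 = 0 (operand ≠ 0)
  ~c: Gödel ¬ of 0.3 = 0 (operand ≠ 0)
  ~a: Gödel ¬ of 0.5 = 0 (operand ≠ 0)
  ~a: Gödel ¬ of 0.5 = 0 (operand ≠ 0)
  (~a | ~a) = max(0, 0) = 0
  (~c | (~a | ~a)) = max(0, 0) = 0
  ~(~c | (~a | ~a)): Gödel ¬ of 0 = 1 (operand is 0)
  (~c | ~(~c | (~a | ~a))) = max(0, 1) = 1
  ~(~c | ~(~c | (~a | ~a))): Gödel ¬ of 1 = 0 (operand ≠ 0)
  Gödel value = 0
Łukasiewicz evaluation:
  ~c: Łukasiewicz ¬ gives 1 − 0.3 = 0.7
  ~c: Łukasiewicz ¬ gives 1 − 0.3 = 0.7
  ~a: Łukasiewicz ¬ gives 1 − 0.5 = 0.5
  ~a: Łukasiewicz ¬ gives 1 − 0.5 = 0.5
  (~a | ~a) = max(0.5, 0.5) = 0.5
  (~c | (~a | ~a)) = max(0.7, 0.5) = 0.7
  ~(~c | (~a | ~a)): Łukasiewicz ¬ gives 1 − 0.7 = 0.3
  (~c | ~(~c | (~a | ~a))) = max(0.7, 0.3) = 0.7
  ~(~c | ~(~c | (~a | ~a))): Łukasiewicz ¬ gives 1 − 0.7 = 0.3
  Łukasiewicz value = 0.3
Difference: 0 − 0.3 = -0.30

-0.30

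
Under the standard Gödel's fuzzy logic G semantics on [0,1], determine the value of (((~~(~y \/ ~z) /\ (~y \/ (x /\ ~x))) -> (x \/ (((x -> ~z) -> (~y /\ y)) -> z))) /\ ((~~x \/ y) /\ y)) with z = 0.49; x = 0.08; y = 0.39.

~y: Gödel ¬ of 0.39 = 0 (operand ≠ 0)
~z: Gödel ¬ of 0.49 = 0 (operand ≠ 0)
(~y \/ ~z) = max(0, 0) = 0
~(~y \/ ~z): Gödel ¬ of 0 = 1 (operand is 0)
~~(~y \/ ~z): Gödel ¬ of 1 = 0 (operand ≠ 0)
~y: Gödel ¬ of 0.39 = 0 (operand ≠ 0)
~x: Gödel ¬ of 0.08 = 0 (operand ≠ 0)
(x /\ ~x) = min(0.08, 0) = 0
(~y \/ (x /\ ~x)) = max(0, 0) = 0
(~~(~y \/ ~z) /\ (~y \/ (x /\ ~x))) = min(0, 0) = 0
~z: Gödel ¬ of 0.49 = 0 (operand ≠ 0)
(x -> ~z): 0.08 > 0, so result = 0
~y: Gödel ¬ of 0.39 = 0 (operand ≠ 0)
(~y /\ y) = min(0, 0.39) = 0
((x -> ~z) -> (~y /\ y)): 0 ≤ 0, so result = 1
(((x -> ~z) -> (~y /\ y)) -> z): 1 > 0.49, so result = 0.49
(x \/ (((x -> ~z) -> (~y /\ y)) -> z)) = max(0.08, 0.49) = 0.49
((~~(~y \/ ~z) /\ (~y \/ (x /\ ~x))) -> (x \/ (((x -> ~z) -> (~y /\ y)) -> z))): 0 ≤ 0.49, so result = 1
~x: Gödel ¬ of 0.08 = 0 (operand ≠ 0)
~~x: Gödel ¬ of 0 = 1 (operand is 0)
(~~x \/ y) = max(1, 0.39) = 1
((~~x \/ y) /\ y) = min(1, 0.39) = 0.39
(((~~(~y \/ ~z) /\ (~y \/ (x /\ ~x))) -> (x \/ (((x -> ~z) -> (~y /\ y)) -> z))) /\ ((~~x \/ y) /\ y)) = min(1, 0.39) = 0.39

0.39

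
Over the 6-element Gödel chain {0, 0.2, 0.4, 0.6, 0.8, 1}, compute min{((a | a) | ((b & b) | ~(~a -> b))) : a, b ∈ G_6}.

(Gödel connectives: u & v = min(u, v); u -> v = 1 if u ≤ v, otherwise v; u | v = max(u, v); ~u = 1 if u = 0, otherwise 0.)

0.20

The minimum is attained at a = 0, b = 0.2:
  (a | a) = max(0, 0) = 0
  (b & b) = min(0.2, 0.2) = 0.2
  ~a: Gödel ¬ of 0 = 1 (operand is 0)
  (~a -> b): 1 > 0.2, so result = 0.2
  ~(~a -> b): Gödel ¬ of 0.2 = 0 (operand ≠ 0)
  ((b & b) | ~(~a -> b)) = max(0.2, 0) = 0.2
  ((a | a) | ((b & b) | ~(~a -> b))) = max(0, 0.2) = 0.2
Checking all 36 assignments confirms none give a value below 0.20.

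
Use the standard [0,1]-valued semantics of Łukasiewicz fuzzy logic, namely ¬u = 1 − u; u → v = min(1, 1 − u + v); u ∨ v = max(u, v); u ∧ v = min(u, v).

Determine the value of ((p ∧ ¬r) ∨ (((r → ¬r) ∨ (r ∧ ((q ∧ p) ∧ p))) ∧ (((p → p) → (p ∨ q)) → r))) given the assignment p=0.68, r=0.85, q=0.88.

0.68

¬r: Łukasiewicz ¬ gives 1 − 0.85 = 0.15
(p ∧ ¬r) = min(0.68, 0.15) = 0.15
¬r: Łukasiewicz ¬ gives 1 − 0.85 = 0.15
(r → ¬r): min(1, 1 − 0.85 + 0.15) = 0.3
(q ∧ p) = min(0.88, 0.68) = 0.68
((q ∧ p) ∧ p) = min(0.68, 0.68) = 0.68
(r ∧ ((q ∧ p) ∧ p)) = min(0.85, 0.68) = 0.68
((r → ¬r) ∨ (r ∧ ((q ∧ p) ∧ p))) = max(0.3, 0.68) = 0.68
(p → p): min(1, 1 − 0.68 + 0.68) = 1
(p ∨ q) = max(0.68, 0.88) = 0.88
((p → p) → (p ∨ q)): min(1, 1 − 1 + 0.88) = 0.88
(((p → p) → (p ∨ q)) → r): min(1, 1 − 0.88 + 0.85) = 0.97
(((r → ¬r) ∨ (r ∧ ((q ∧ p) ∧ p))) ∧ (((p → p) → (p ∨ q)) → r)) = min(0.68, 0.97) = 0.68
((p ∧ ¬r) ∨ (((r → ¬r) ∨ (r ∧ ((q ∧ p) ∧ p))) ∧ (((p → p) → (p ∨ q)) → r))) = max(0.15, 0.68) = 0.68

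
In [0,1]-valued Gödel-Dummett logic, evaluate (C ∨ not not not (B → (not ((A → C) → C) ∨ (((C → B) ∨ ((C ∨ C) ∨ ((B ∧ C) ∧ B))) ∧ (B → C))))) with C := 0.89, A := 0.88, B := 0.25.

0.89

(A → C): 0.88 ≤ 0.89, so result = 1
((A → C) → C): 1 > 0.89, so result = 0.89
not ((A → C) → C): Gödel ¬ of 0.89 = 0 (operand ≠ 0)
(C → B): 0.89 > 0.25, so result = 0.25
(C ∨ C) = max(0.89, 0.89) = 0.89
(B ∧ C) = min(0.25, 0.89) = 0.25
((B ∧ C) ∧ B) = min(0.25, 0.25) = 0.25
((C ∨ C) ∨ ((B ∧ C) ∧ B)) = max(0.89, 0.25) = 0.89
((C → B) ∨ ((C ∨ C) ∨ ((B ∧ C) ∧ B))) = max(0.25, 0.89) = 0.89
(B → C): 0.25 ≤ 0.89, so result = 1
(((C → B) ∨ ((C ∨ C) ∨ ((B ∧ C) ∧ B))) ∧ (B → C)) = min(0.89, 1) = 0.89
(not ((A → C) → C) ∨ (((C → B) ∨ ((C ∨ C) ∨ ((B ∧ C) ∧ B))) ∧ (B → C))) = max(0, 0.89) = 0.89
(B → (not ((A → C) → C) ∨ (((C → B) ∨ ((C ∨ C) ∨ ((B ∧ C) ∧ B))) ∧ (B → C)))): 0.25 ≤ 0.89, so result = 1
not (B → (not ((A → C) → C) ∨ (((C → B) ∨ ((C ∨ C) ∨ ((B ∧ C) ∧ B))) ∧ (B → C)))): Gödel ¬ of 1 = 0 (operand ≠ 0)
not not (B → (not ((A → C) → C) ∨ (((C → B) ∨ ((C ∨ C) ∨ ((B ∧ C) ∧ B))) ∧ (B → C)))): Gödel ¬ of 0 = 1 (operand is 0)
not not not (B → (not ((A → C) → C) ∨ (((C → B) ∨ ((C ∨ C) ∨ ((B ∧ C) ∧ B))) ∧ (B → C)))): Gödel ¬ of 1 = 0 (operand ≠ 0)
(C ∨ not not not (B → (not ((A → C) → C) ∨ (((C → B) ∨ ((C ∨ C) ∨ ((B ∧ C) ∧ B))) ∧ (B → C))))) = max(0.89, 0) = 0.89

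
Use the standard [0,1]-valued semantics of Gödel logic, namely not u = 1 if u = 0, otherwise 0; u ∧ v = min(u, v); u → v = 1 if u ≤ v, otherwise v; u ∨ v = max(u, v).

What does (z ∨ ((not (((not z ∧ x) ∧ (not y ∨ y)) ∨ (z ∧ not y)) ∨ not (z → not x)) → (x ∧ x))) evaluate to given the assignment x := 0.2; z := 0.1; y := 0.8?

not z: Gödel ¬ of 0.1 = 0 (operand ≠ 0)
(not z ∧ x) = min(0, 0.2) = 0
not y: Gödel ¬ of 0.8 = 0 (operand ≠ 0)
(not y ∨ y) = max(0, 0.8) = 0.8
((not z ∧ x) ∧ (not y ∨ y)) = min(0, 0.8) = 0
not y: Gödel ¬ of 0.8 = 0 (operand ≠ 0)
(z ∧ not y) = min(0.1, 0) = 0
(((not z ∧ x) ∧ (not y ∨ y)) ∨ (z ∧ not y)) = max(0, 0) = 0
not (((not z ∧ x) ∧ (not y ∨ y)) ∨ (z ∧ not y)): Gödel ¬ of 0 = 1 (operand is 0)
not x: Gödel ¬ of 0.2 = 0 (operand ≠ 0)
(z → not x): 0.1 > 0, so result = 0
not (z → not x): Gödel ¬ of 0 = 1 (operand is 0)
(not (((not z ∧ x) ∧ (not y ∨ y)) ∨ (z ∧ not y)) ∨ not (z → not x)) = max(1, 1) = 1
(x ∧ x) = min(0.2, 0.2) = 0.2
((not (((not z ∧ x) ∧ (not y ∨ y)) ∨ (z ∧ not y)) ∨ not (z → not x)) → (x ∧ x)): 1 > 0.2, so result = 0.2
(z ∨ ((not (((not z ∧ x) ∧ (not y ∨ y)) ∨ (z ∧ not y)) ∨ not (z → not x)) → (x ∧ x))) = max(0.1, 0.2) = 0.2

0.20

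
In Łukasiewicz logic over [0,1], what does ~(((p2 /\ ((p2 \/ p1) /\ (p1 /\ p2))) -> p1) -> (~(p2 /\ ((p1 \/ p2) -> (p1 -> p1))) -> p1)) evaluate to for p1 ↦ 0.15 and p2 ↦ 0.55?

(p2 \/ p1) = max(0.55, 0.15) = 0.55
(p1 /\ p2) = min(0.15, 0.55) = 0.15
((p2 \/ p1) /\ (p1 /\ p2)) = min(0.55, 0.15) = 0.15
(p2 /\ ((p2 \/ p1) /\ (p1 /\ p2))) = min(0.55, 0.15) = 0.15
((p2 /\ ((p2 \/ p1) /\ (p1 /\ p2))) -> p1): min(1, 1 − 0.15 + 0.15) = 1
(p1 \/ p2) = max(0.15, 0.55) = 0.55
(p1 -> p1): min(1, 1 − 0.15 + 0.15) = 1
((p1 \/ p2) -> (p1 -> p1)): min(1, 1 − 0.55 + 1) = 1
(p2 /\ ((p1 \/ p2) -> (p1 -> p1))) = min(0.55, 1) = 0.55
~(p2 /\ ((p1 \/ p2) -> (p1 -> p1))): Łukasiewicz ¬ gives 1 − 0.55 = 0.45
(~(p2 /\ ((p1 \/ p2) -> (p1 -> p1))) -> p1): min(1, 1 − 0.45 + 0.15) = 0.7
(((p2 /\ ((p2 \/ p1) /\ (p1 /\ p2))) -> p1) -> (~(p2 /\ ((p1 \/ p2) -> (p1 -> p1))) -> p1)): min(1, 1 − 1 + 0.7) = 0.7
~(((p2 /\ ((p2 \/ p1) /\ (p1 /\ p2))) -> p1) -> (~(p2 /\ ((p1 \/ p2) -> (p1 -> p1))) -> p1)): Łukasiewicz ¬ gives 1 − 0.7 = 0.3

0.30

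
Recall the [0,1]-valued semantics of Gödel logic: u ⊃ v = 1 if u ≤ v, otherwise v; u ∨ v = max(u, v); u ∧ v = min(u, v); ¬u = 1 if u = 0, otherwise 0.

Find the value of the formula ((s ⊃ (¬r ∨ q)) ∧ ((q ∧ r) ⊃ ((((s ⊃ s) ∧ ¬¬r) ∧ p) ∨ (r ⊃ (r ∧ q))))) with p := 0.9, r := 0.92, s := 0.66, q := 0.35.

¬r: Gödel ¬ of 0.92 = 0 (operand ≠ 0)
(¬r ∨ q) = max(0, 0.35) = 0.35
(s ⊃ (¬r ∨ q)): 0.66 > 0.35, so result = 0.35
(q ∧ r) = min(0.35, 0.92) = 0.35
(s ⊃ s): 0.66 ≤ 0.66, so result = 1
¬r: Gödel ¬ of 0.92 = 0 (operand ≠ 0)
¬¬r: Gödel ¬ of 0 = 1 (operand is 0)
((s ⊃ s) ∧ ¬¬r) = min(1, 1) = 1
(((s ⊃ s) ∧ ¬¬r) ∧ p) = min(1, 0.9) = 0.9
(r ∧ q) = min(0.92, 0.35) = 0.35
(r ⊃ (r ∧ q)): 0.92 > 0.35, so result = 0.35
((((s ⊃ s) ∧ ¬¬r) ∧ p) ∨ (r ⊃ (r ∧ q))) = max(0.9, 0.35) = 0.9
((q ∧ r) ⊃ ((((s ⊃ s) ∧ ¬¬r) ∧ p) ∨ (r ⊃ (r ∧ q)))): 0.35 ≤ 0.9, so result = 1
((s ⊃ (¬r ∨ q)) ∧ ((q ∧ r) ⊃ ((((s ⊃ s) ∧ ¬¬r) ∧ p) ∨ (r ⊃ (r ∧ q))))) = min(0.35, 1) = 0.35

0.35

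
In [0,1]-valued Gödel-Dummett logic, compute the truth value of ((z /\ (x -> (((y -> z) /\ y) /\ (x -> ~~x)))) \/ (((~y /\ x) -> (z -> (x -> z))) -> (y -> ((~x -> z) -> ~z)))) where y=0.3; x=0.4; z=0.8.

(y -> z): 0.3 ≤ 0.8, so result = 1
((y -> z) /\ y) = min(1, 0.3) = 0.3
~x: Gödel ¬ of 0.4 = 0 (operand ≠ 0)
~~x: Gödel ¬ of 0 = 1 (operand is 0)
(x -> ~~x): 0.4 ≤ 1, so result = 1
(((y -> z) /\ y) /\ (x -> ~~x)) = min(0.3, 1) = 0.3
(x -> (((y -> z) /\ y) /\ (x -> ~~x))): 0.4 > 0.3, so result = 0.3
(z /\ (x -> (((y -> z) /\ y) /\ (x -> ~~x)))) = min(0.8, 0.3) = 0.3
~y: Gödel ¬ of 0.3 = 0 (operand ≠ 0)
(~y /\ x) = min(0, 0.4) = 0
(x -> z): 0.4 ≤ 0.8, so result = 1
(z -> (x -> z)): 0.8 ≤ 1, so result = 1
((~y /\ x) -> (z -> (x -> z))): 0 ≤ 1, so result = 1
~x: Gödel ¬ of 0.4 = 0 (operand ≠ 0)
(~x -> z): 0 ≤ 0.8, so result = 1
~z: Gödel ¬ of 0.8 = 0 (operand ≠ 0)
((~x -> z) -> ~z): 1 > 0, so result = 0
(y -> ((~x -> z) -> ~z)): 0.3 > 0, so result = 0
(((~y /\ x) -> (z -> (x -> z))) -> (y -> ((~x -> z) -> ~z))): 1 > 0, so result = 0
((z /\ (x -> (((y -> z) /\ y) /\ (x -> ~~x)))) \/ (((~y /\ x) -> (z -> (x -> z))) -> (y -> ((~x -> z) -> ~z)))) = max(0.3, 0) = 0.3

0.30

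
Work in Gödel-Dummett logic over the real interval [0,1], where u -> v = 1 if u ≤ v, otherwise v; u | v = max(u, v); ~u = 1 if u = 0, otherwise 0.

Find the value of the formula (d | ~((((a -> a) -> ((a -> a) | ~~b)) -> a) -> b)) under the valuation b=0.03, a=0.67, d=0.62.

(a -> a): 0.67 ≤ 0.67, so result = 1
(a -> a): 0.67 ≤ 0.67, so result = 1
~b: Gödel ¬ of 0.03 = 0 (operand ≠ 0)
~~b: Gödel ¬ of 0 = 1 (operand is 0)
((a -> a) | ~~b) = max(1, 1) = 1
((a -> a) -> ((a -> a) | ~~b)): 1 ≤ 1, so result = 1
(((a -> a) -> ((a -> a) | ~~b)) -> a): 1 > 0.67, so result = 0.67
((((a -> a) -> ((a -> a) | ~~b)) -> a) -> b): 0.67 > 0.03, so result = 0.03
~((((a -> a) -> ((a -> a) | ~~b)) -> a) -> b): Gödel ¬ of 0.03 = 0 (operand ≠ 0)
(d | ~((((a -> a) -> ((a -> a) | ~~b)) -> a) -> b)) = max(0.62, 0) = 0.62

0.62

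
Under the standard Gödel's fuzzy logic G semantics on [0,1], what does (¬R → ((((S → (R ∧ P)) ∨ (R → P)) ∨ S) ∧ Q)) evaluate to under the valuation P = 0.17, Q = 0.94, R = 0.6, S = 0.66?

¬R: Gödel ¬ of 0.6 = 0 (operand ≠ 0)
(R ∧ P) = min(0.6, 0.17) = 0.17
(S → (R ∧ P)): 0.66 > 0.17, so result = 0.17
(R → P): 0.6 > 0.17, so result = 0.17
((S → (R ∧ P)) ∨ (R → P)) = max(0.17, 0.17) = 0.17
(((S → (R ∧ P)) ∨ (R → P)) ∨ S) = max(0.17, 0.66) = 0.66
((((S → (R ∧ P)) ∨ (R → P)) ∨ S) ∧ Q) = min(0.66, 0.94) = 0.66
(¬R → ((((S → (R ∧ P)) ∨ (R → P)) ∨ S) ∧ Q)): 0 ≤ 0.66, so result = 1

1.00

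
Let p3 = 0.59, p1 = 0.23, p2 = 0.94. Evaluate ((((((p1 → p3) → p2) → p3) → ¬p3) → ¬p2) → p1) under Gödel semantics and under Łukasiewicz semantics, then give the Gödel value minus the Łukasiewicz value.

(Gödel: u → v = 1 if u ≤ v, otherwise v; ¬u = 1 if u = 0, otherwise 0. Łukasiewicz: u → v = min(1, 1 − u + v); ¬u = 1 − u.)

Gödel evaluation:
  (p1 → p3): 0.23 ≤ 0.59, so result = 1
  ((p1 → p3) → p2): 1 > 0.94, so result = 0.94
  (((p1 → p3) → p2) → p3): 0.94 > 0.59, so result = 0.59
  ¬p3: Gödel ¬ of 0.59 = 0 (operand ≠ 0)
  ((((p1 → p3) → p2) → p3) → ¬p3): 0.59 > 0, so result = 0
  ¬p2: Gödel ¬ of 0.94 = 0 (operand ≠ 0)
  (((((p1 → p3) → p2) → p3) → ¬p3) → ¬p2): 0 ≤ 0, so result = 1
  ((((((p1 → p3) → p2) → p3) → ¬p3) → ¬p2) → p1): 1 > 0.23, so result = 0.23
  Gödel value = 0.23
Łukasiewicz evaluation:
  (p1 → p3): min(1, 1 − 0.23 + 0.59) = 1
  ((p1 → p3) → p2): min(1, 1 − 1 + 0.94) = 0.94
  (((p1 → p3) → p2) → p3): min(1, 1 − 0.94 + 0.59) = 0.65
  ¬p3: Łukasiewicz ¬ gives 1 − 0.59 = 0.41
  ((((p1 → p3) → p2) → p3) → ¬p3): min(1, 1 − 0.65 + 0.41) = 0.76
  ¬p2: Łukasiewicz ¬ gives 1 − 0.94 = 0.06
  (((((p1 → p3) → p2) → p3) → ¬p3) → ¬p2): min(1, 1 − 0.76 + 0.06) = 0.3
  ((((((p1 → p3) → p2) → p3) → ¬p3) → ¬p2) → p1): min(1, 1 − 0.3 + 0.23) = 0.93
  Łukasiewicz value = 0.93
Difference: 0.23 − 0.93 = -0.70

-0.70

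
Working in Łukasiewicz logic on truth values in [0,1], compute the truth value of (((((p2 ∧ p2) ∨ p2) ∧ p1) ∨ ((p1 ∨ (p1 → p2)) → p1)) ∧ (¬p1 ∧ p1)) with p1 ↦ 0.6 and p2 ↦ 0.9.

0.40

(p2 ∧ p2) = min(0.9, 0.9) = 0.9
((p2 ∧ p2) ∨ p2) = max(0.9, 0.9) = 0.9
(((p2 ∧ p2) ∨ p2) ∧ p1) = min(0.9, 0.6) = 0.6
(p1 → p2): min(1, 1 − 0.6 + 0.9) = 1
(p1 ∨ (p1 → p2)) = max(0.6, 1) = 1
((p1 ∨ (p1 → p2)) → p1): min(1, 1 − 1 + 0.6) = 0.6
((((p2 ∧ p2) ∨ p2) ∧ p1) ∨ ((p1 ∨ (p1 → p2)) → p1)) = max(0.6, 0.6) = 0.6
¬p1: Łukasiewicz ¬ gives 1 − 0.6 = 0.4
(¬p1 ∧ p1) = min(0.4, 0.6) = 0.4
(((((p2 ∧ p2) ∨ p2) ∧ p1) ∨ ((p1 ∨ (p1 → p2)) → p1)) ∧ (¬p1 ∧ p1)) = min(0.6, 0.4) = 0.4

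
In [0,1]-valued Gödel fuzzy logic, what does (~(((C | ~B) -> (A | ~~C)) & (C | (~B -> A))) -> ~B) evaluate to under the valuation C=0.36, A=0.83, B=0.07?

1.00

~B: Gödel ¬ of 0.07 = 0 (operand ≠ 0)
(C | ~B) = max(0.36, 0) = 0.36
~C: Gödel ¬ of 0.36 = 0 (operand ≠ 0)
~~C: Gödel ¬ of 0 = 1 (operand is 0)
(A | ~~C) = max(0.83, 1) = 1
((C | ~B) -> (A | ~~C)): 0.36 ≤ 1, so result = 1
~B: Gödel ¬ of 0.07 = 0 (operand ≠ 0)
(~B -> A): 0 ≤ 0.83, so result = 1
(C | (~B -> A)) = max(0.36, 1) = 1
(((C | ~B) -> (A | ~~C)) & (C | (~B -> A))) = min(1, 1) = 1
~(((C | ~B) -> (A | ~~C)) & (C | (~B -> A))): Gödel ¬ of 1 = 0 (operand ≠ 0)
~B: Gödel ¬ of 0.07 = 0 (operand ≠ 0)
(~(((C | ~B) -> (A | ~~C)) & (C | (~B -> A))) -> ~B): 0 ≤ 0, so result = 1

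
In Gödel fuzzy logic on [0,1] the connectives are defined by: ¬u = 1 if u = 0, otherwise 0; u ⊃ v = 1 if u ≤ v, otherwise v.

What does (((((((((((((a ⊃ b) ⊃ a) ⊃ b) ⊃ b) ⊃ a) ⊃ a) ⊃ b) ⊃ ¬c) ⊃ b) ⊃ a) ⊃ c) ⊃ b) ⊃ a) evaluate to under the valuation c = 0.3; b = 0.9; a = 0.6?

(a ⊃ b): 0.6 ≤ 0.9, so result = 1
((a ⊃ b) ⊃ a): 1 > 0.6, so result = 0.6
(((a ⊃ b) ⊃ a) ⊃ b): 0.6 ≤ 0.9, so result = 1
((((a ⊃ b) ⊃ a) ⊃ b) ⊃ b): 1 > 0.9, so result = 0.9
(((((a ⊃ b) ⊃ a) ⊃ b) ⊃ b) ⊃ a): 0.9 > 0.6, so result = 0.6
((((((a ⊃ b) ⊃ a) ⊃ b) ⊃ b) ⊃ a) ⊃ a): 0.6 ≤ 0.6, so result = 1
(((((((a ⊃ b) ⊃ a) ⊃ b) ⊃ b) ⊃ a) ⊃ a) ⊃ b): 1 > 0.9, so result = 0.9
¬c: Gödel ¬ of 0.3 = 0 (operand ≠ 0)
((((((((a ⊃ b) ⊃ a) ⊃ b) ⊃ b) ⊃ a) ⊃ a) ⊃ b) ⊃ ¬c): 0.9 > 0, so result = 0
(((((((((a ⊃ b) ⊃ a) ⊃ b) ⊃ b) ⊃ a) ⊃ a) ⊃ b) ⊃ ¬c) ⊃ b): 0 ≤ 0.9, so result = 1
((((((((((a ⊃ b) ⊃ a) ⊃ b) ⊃ b) ⊃ a) ⊃ a) ⊃ b) ⊃ ¬c) ⊃ b) ⊃ a): 1 > 0.6, so result = 0.6
(((((((((((a ⊃ b) ⊃ a) ⊃ b) ⊃ b) ⊃ a) ⊃ a) ⊃ b) ⊃ ¬c) ⊃ b) ⊃ a) ⊃ c): 0.6 > 0.3, so result = 0.3
((((((((((((a ⊃ b) ⊃ a) ⊃ b) ⊃ b) ⊃ a) ⊃ a) ⊃ b) ⊃ ¬c) ⊃ b) ⊃ a) ⊃ c) ⊃ b): 0.3 ≤ 0.9, so result = 1
(((((((((((((a ⊃ b) ⊃ a) ⊃ b) ⊃ b) ⊃ a) ⊃ a) ⊃ b) ⊃ ¬c) ⊃ b) ⊃ a) ⊃ c) ⊃ b) ⊃ a): 1 > 0.6, so result = 0.6

0.60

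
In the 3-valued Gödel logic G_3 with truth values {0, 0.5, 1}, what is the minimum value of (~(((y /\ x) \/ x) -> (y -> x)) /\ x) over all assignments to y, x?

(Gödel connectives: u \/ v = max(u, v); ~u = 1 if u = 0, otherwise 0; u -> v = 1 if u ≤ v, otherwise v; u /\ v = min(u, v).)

The minimum is attained at y = 0, x = 0:
  (y /\ x) = min(0, 0) = 0
  ((y /\ x) \/ x) = max(0, 0) = 0
  (y -> x): 0 ≤ 0, so result = 1
  (((y /\ x) \/ x) -> (y -> x)): 0 ≤ 1, so result = 1
  ~(((y /\ x) \/ x) -> (y -> x)): Gödel ¬ of 1 = 0 (operand ≠ 0)
  (~(((y /\ x) \/ x) -> (y -> x)) /\ x) = min(0, 0) = 0
Checking all 9 assignments confirms none give a value below 0.00.

0.00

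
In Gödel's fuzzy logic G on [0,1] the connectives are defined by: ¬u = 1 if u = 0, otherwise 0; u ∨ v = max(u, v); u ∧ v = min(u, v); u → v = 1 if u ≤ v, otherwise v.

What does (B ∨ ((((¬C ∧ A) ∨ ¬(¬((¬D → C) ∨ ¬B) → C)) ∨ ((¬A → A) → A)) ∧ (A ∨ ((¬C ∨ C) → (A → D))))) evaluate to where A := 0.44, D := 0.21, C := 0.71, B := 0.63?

0.63

¬C: Gödel ¬ of 0.71 = 0 (operand ≠ 0)
(¬C ∧ A) = min(0, 0.44) = 0
¬D: Gödel ¬ of 0.21 = 0 (operand ≠ 0)
(¬D → C): 0 ≤ 0.71, so result = 1
¬B: Gödel ¬ of 0.63 = 0 (operand ≠ 0)
((¬D → C) ∨ ¬B) = max(1, 0) = 1
¬((¬D → C) ∨ ¬B): Gödel ¬ of 1 = 0 (operand ≠ 0)
(¬((¬D → C) ∨ ¬B) → C): 0 ≤ 0.71, so result = 1
¬(¬((¬D → C) ∨ ¬B) → C): Gödel ¬ of 1 = 0 (operand ≠ 0)
((¬C ∧ A) ∨ ¬(¬((¬D → C) ∨ ¬B) → C)) = max(0, 0) = 0
¬A: Gödel ¬ of 0.44 = 0 (operand ≠ 0)
(¬A → A): 0 ≤ 0.44, so result = 1
((¬A → A) → A): 1 > 0.44, so result = 0.44
(((¬C ∧ A) ∨ ¬(¬((¬D → C) ∨ ¬B) → C)) ∨ ((¬A → A) → A)) = max(0, 0.44) = 0.44
¬C: Gödel ¬ of 0.71 = 0 (operand ≠ 0)
(¬C ∨ C) = max(0, 0.71) = 0.71
(A → D): 0.44 > 0.21, so result = 0.21
((¬C ∨ C) → (A → D)): 0.71 > 0.21, so result = 0.21
(A ∨ ((¬C ∨ C) → (A → D))) = max(0.44, 0.21) = 0.44
((((¬C ∧ A) ∨ ¬(¬((¬D → C) ∨ ¬B) → C)) ∨ ((¬A → A) → A)) ∧ (A ∨ ((¬C ∨ C) → (A → D)))) = min(0.44, 0.44) = 0.44
(B ∨ ((((¬C ∧ A) ∨ ¬(¬((¬D → C) ∨ ¬B) → C)) ∨ ((¬A → A) → A)) ∧ (A ∨ ((¬C ∨ C) → (A → D))))) = max(0.63, 0.44) = 0.63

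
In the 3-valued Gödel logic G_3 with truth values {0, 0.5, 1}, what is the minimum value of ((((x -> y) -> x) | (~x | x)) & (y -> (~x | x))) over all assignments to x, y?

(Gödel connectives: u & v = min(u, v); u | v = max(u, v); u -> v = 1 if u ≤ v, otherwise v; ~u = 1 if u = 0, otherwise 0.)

The minimum is attained at x = 0.5, y = 0.5:
  (x -> y): 0.5 ≤ 0.5, so result = 1
  ((x -> y) -> x): 1 > 0.5, so result = 0.5
  ~x: Gödel ¬ of 0.5 = 0 (operand ≠ 0)
  (~x | x) = max(0, 0.5) = 0.5
  (((x -> y) -> x) | (~x | x)) = max(0.5, 0.5) = 0.5
  ~x: Gödel ¬ of 0.5 = 0 (operand ≠ 0)
  (~x | x) = max(0, 0.5) = 0.5
  (y -> (~x | x)): 0.5 ≤ 0.5, so result = 1
  ((((x -> y) -> x) | (~x | x)) & (y -> (~x | x))) = min(0.5, 1) = 0.5
Checking all 9 assignments confirms none give a value below 0.50.

0.50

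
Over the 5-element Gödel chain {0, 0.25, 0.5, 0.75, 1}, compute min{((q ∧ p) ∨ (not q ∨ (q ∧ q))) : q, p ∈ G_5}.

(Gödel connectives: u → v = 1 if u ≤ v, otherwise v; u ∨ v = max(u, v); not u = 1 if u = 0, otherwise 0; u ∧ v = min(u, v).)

The minimum is attained at q = 0.25, p = 0:
  (q ∧ p) = min(0.25, 0) = 0
  not q: Gödel ¬ of 0.25 = 0 (operand ≠ 0)
  (q ∧ q) = min(0.25, 0.25) = 0.25
  (not q ∨ (q ∧ q)) = max(0, 0.25) = 0.25
  ((q ∧ p) ∨ (not q ∨ (q ∧ q))) = max(0, 0.25) = 0.25
Checking all 25 assignments confirms none give a value below 0.25.

0.25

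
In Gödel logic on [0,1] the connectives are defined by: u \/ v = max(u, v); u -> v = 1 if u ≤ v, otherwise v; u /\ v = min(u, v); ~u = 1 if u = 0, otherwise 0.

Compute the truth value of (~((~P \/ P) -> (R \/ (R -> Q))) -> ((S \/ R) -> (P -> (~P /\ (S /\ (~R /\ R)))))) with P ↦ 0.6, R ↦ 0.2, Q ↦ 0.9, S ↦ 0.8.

~P: Gödel ¬ of 0.6 = 0 (operand ≠ 0)
(~P \/ P) = max(0, 0.6) = 0.6
(R -> Q): 0.2 ≤ 0.9, so result = 1
(R \/ (R -> Q)) = max(0.2, 1) = 1
((~P \/ P) -> (R \/ (R -> Q))): 0.6 ≤ 1, so result = 1
~((~P \/ P) -> (R \/ (R -> Q))): Gödel ¬ of 1 = 0 (operand ≠ 0)
(S \/ R) = max(0.8, 0.2) = 0.8
~P: Gödel ¬ of 0.6 = 0 (operand ≠ 0)
~R: Gödel ¬ of 0.2 = 0 (operand ≠ 0)
(~R /\ R) = min(0, 0.2) = 0
(S /\ (~R /\ R)) = min(0.8, 0) = 0
(~P /\ (S /\ (~R /\ R))) = min(0, 0) = 0
(P -> (~P /\ (S /\ (~R /\ R)))): 0.6 > 0, so result = 0
((S \/ R) -> (P -> (~P /\ (S /\ (~R /\ R))))): 0.8 > 0, so result = 0
(~((~P \/ P) -> (R \/ (R -> Q))) -> ((S \/ R) -> (P -> (~P /\ (S /\ (~R /\ R)))))): 0 ≤ 0, so result = 1

1.00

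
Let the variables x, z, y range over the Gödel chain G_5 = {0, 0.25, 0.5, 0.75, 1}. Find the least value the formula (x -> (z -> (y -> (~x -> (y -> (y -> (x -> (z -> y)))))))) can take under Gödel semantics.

Every assignment gives 1. For instance at x = 0, z = 0, y = 0:
  ~x: Gödel ¬ of 0 = 1 (operand is 0)
  (z -> y): 0 ≤ 0, so result = 1
  (x -> (z -> y)): 0 ≤ 1, so result = 1
  (y -> (x -> (z -> y))): 0 ≤ 1, so result = 1
  (y -> (y -> (x -> (z -> y)))): 0 ≤ 1, so result = 1
  (~x -> (y -> (y -> (x -> (z -> y))))): 1 ≤ 1, so result = 1
  (y -> (~x -> (y -> (y -> (x -> (z -> y)))))): 0 ≤ 1, so result = 1
  (z -> (y -> (~x -> (y -> (y -> (x -> (z -> y))))))): 0 ≤ 1, so result = 1
  (x -> (z -> (y -> (~x -> (y -> (y -> (x -> (z -> y)))))))): 0 ≤ 1, so result = 1
All 125 assignments give value 1 — the formula is a G_5-tautology.

1.00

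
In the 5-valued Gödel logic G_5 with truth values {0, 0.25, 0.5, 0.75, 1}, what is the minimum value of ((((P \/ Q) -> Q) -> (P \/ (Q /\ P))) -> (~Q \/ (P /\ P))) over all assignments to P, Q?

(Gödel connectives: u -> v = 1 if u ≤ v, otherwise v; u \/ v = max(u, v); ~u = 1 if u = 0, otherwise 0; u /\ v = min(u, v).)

The minimum is attained at P = 0.5, Q = 0.25:
  (P \/ Q) = max(0.5, 0.25) = 0.5
  ((P \/ Q) -> Q): 0.5 > 0.25, so result = 0.25
  (Q /\ P) = min(0.25, 0.5) = 0.25
  (P \/ (Q /\ P)) = max(0.5, 0.25) = 0.5
  (((P \/ Q) -> Q) -> (P \/ (Q /\ P))): 0.25 ≤ 0.5, so result = 1
  ~Q: Gödel ¬ of 0.25 = 0 (operand ≠ 0)
  (P /\ P) = min(0.5, 0.5) = 0.5
  (~Q \/ (P /\ P)) = max(0, 0.5) = 0.5
  ((((P \/ Q) -> Q) -> (P \/ (Q /\ P))) -> (~Q \/ (P /\ P))): 1 > 0.5, so result = 0.5
Checking all 25 assignments confirms none give a value below 0.50.

0.50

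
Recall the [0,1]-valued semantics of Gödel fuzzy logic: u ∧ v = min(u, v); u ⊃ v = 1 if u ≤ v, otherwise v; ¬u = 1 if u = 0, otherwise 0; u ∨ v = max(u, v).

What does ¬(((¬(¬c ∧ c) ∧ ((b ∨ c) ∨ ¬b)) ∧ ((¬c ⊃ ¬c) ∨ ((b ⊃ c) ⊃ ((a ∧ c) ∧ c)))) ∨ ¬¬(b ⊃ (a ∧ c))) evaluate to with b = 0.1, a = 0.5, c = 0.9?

0.00

¬c: Gödel ¬ of 0.9 = 0 (operand ≠ 0)
(¬c ∧ c) = min(0, 0.9) = 0
¬(¬c ∧ c): Gödel ¬ of 0 = 1 (operand is 0)
(b ∨ c) = max(0.1, 0.9) = 0.9
¬b: Gödel ¬ of 0.1 = 0 (operand ≠ 0)
((b ∨ c) ∨ ¬b) = max(0.9, 0) = 0.9
(¬(¬c ∧ c) ∧ ((b ∨ c) ∨ ¬b)) = min(1, 0.9) = 0.9
¬c: Gödel ¬ of 0.9 = 0 (operand ≠ 0)
¬c: Gödel ¬ of 0.9 = 0 (operand ≠ 0)
(¬c ⊃ ¬c): 0 ≤ 0, so result = 1
(b ⊃ c): 0.1 ≤ 0.9, so result = 1
(a ∧ c) = min(0.5, 0.9) = 0.5
((a ∧ c) ∧ c) = min(0.5, 0.9) = 0.5
((b ⊃ c) ⊃ ((a ∧ c) ∧ c)): 1 > 0.5, so result = 0.5
((¬c ⊃ ¬c) ∨ ((b ⊃ c) ⊃ ((a ∧ c) ∧ c))) = max(1, 0.5) = 1
((¬(¬c ∧ c) ∧ ((b ∨ c) ∨ ¬b)) ∧ ((¬c ⊃ ¬c) ∨ ((b ⊃ c) ⊃ ((a ∧ c) ∧ c)))) = min(0.9, 1) = 0.9
(a ∧ c) = min(0.5, 0.9) = 0.5
(b ⊃ (a ∧ c)): 0.1 ≤ 0.5, so result = 1
¬(b ⊃ (a ∧ c)): Gödel ¬ of 1 = 0 (operand ≠ 0)
¬¬(b ⊃ (a ∧ c)): Gödel ¬ of 0 = 1 (operand is 0)
(((¬(¬c ∧ c) ∧ ((b ∨ c) ∨ ¬b)) ∧ ((¬c ⊃ ¬c) ∨ ((b ⊃ c) ⊃ ((a ∧ c) ∧ c)))) ∨ ¬¬(b ⊃ (a ∧ c))) = max(0.9, 1) = 1
¬(((¬(¬c ∧ c) ∧ ((b ∨ c) ∨ ¬b)) ∧ ((¬c ⊃ ¬c) ∨ ((b ⊃ c) ⊃ ((a ∧ c) ∧ c)))) ∨ ¬¬(b ⊃ (a ∧ c))): Gödel ¬ of 1 = 0 (operand ≠ 0)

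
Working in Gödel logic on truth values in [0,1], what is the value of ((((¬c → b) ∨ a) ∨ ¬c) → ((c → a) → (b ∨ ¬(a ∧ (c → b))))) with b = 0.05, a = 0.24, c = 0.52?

¬c: Gödel ¬ of 0.52 = 0 (operand ≠ 0)
(¬c → b): 0 ≤ 0.05, so result = 1
((¬c → b) ∨ a) = max(1, 0.24) = 1
¬c: Gödel ¬ of 0.52 = 0 (operand ≠ 0)
(((¬c → b) ∨ a) ∨ ¬c) = max(1, 0) = 1
(c → a): 0.52 > 0.24, so result = 0.24
(c → b): 0.52 > 0.05, so result = 0.05
(a ∧ (c → b)) = min(0.24, 0.05) = 0.05
¬(a ∧ (c → b)): Gödel ¬ of 0.05 = 0 (operand ≠ 0)
(b ∨ ¬(a ∧ (c → b))) = max(0.05, 0) = 0.05
((c → a) → (b ∨ ¬(a ∧ (c → b)))): 0.24 > 0.05, so result = 0.05
((((¬c → b) ∨ a) ∨ ¬c) → ((c → a) → (b ∨ ¬(a ∧ (c → b))))): 1 > 0.05, so result = 0.05

0.05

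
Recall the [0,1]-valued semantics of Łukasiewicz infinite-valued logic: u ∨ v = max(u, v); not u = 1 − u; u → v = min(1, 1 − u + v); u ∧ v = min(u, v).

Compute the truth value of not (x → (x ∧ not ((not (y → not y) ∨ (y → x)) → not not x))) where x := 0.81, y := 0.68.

not y: Łukasiewicz ¬ gives 1 − 0.68 = 0.32
(y → not y): min(1, 1 − 0.68 + 0.32) = 0.64
not (y → not y): Łukasiewicz ¬ gives 1 − 0.64 = 0.36
(y → x): min(1, 1 − 0.68 + 0.81) = 1
(not (y → not y) ∨ (y → x)) = max(0.36, 1) = 1
not x: Łukasiewicz ¬ gives 1 − 0.81 = 0.19
not not x: Łukasiewicz ¬ gives 1 − 0.19 = 0.81
((not (y → not y) ∨ (y → x)) → not not x): min(1, 1 − 1 + 0.81) = 0.81
not ((not (y → not y) ∨ (y → x)) → not not x): Łukasiewicz ¬ gives 1 − 0.81 = 0.19
(x ∧ not ((not (y → not y) ∨ (y → x)) → not not x)) = min(0.81, 0.19) = 0.19
(x → (x ∧ not ((not (y → not y) ∨ (y → x)) → not not x))): min(1, 1 − 0.81 + 0.19) = 0.38
not (x → (x ∧ not ((not (y → not y) ∨ (y → x)) → not not x))): Łukasiewicz ¬ gives 1 − 0.38 = 0.62

0.62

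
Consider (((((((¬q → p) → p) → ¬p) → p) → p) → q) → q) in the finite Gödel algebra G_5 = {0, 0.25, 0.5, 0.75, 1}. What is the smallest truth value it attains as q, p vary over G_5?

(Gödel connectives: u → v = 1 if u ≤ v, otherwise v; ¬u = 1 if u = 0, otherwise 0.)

0.25

The minimum is attained at q = 0.25, p = 0.25:
  ¬q: Gödel ¬ of 0.25 = 0 (operand ≠ 0)
  (¬q → p): 0 ≤ 0.25, so result = 1
  ((¬q → p) → p): 1 > 0.25, so result = 0.25
  ¬p: Gödel ¬ of 0.25 = 0 (operand ≠ 0)
  (((¬q → p) → p) → ¬p): 0.25 > 0, so result = 0
  ((((¬q → p) → p) → ¬p) → p): 0 ≤ 0.25, so result = 1
  (((((¬q → p) → p) → ¬p) → p) → p): 1 > 0.25, so result = 0.25
  ((((((¬q → p) → p) → ¬p) → p) → p) → q): 0.25 ≤ 0.25, so result = 1
  (((((((¬q → p) → p) → ¬p) → p) → p) → q) → q): 1 > 0.25, so result = 0.25
Checking all 25 assignments confirms none give a value below 0.25.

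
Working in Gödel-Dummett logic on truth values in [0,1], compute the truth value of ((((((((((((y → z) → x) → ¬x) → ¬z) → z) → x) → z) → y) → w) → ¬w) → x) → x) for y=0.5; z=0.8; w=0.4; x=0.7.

0.70

(y → z): 0.5 ≤ 0.8, so result = 1
((y → z) → x): 1 > 0.7, so result = 0.7
¬x: Gödel ¬ of 0.7 = 0 (operand ≠ 0)
(((y → z) → x) → ¬x): 0.7 > 0, so result = 0
¬z: Gödel ¬ of 0.8 = 0 (operand ≠ 0)
((((y → z) → x) → ¬x) → ¬z): 0 ≤ 0, so result = 1
(((((y → z) → x) → ¬x) → ¬z) → z): 1 > 0.8, so result = 0.8
((((((y → z) → x) → ¬x) → ¬z) → z) → x): 0.8 > 0.7, so result = 0.7
(((((((y → z) → x) → ¬x) → ¬z) → z) → x) → z): 0.7 ≤ 0.8, so result = 1
((((((((y → z) → x) → ¬x) → ¬z) → z) → x) → z) → y): 1 > 0.5, so result = 0.5
(((((((((y → z) → x) → ¬x) → ¬z) → z) → x) → z) → y) → w): 0.5 > 0.4, so result = 0.4
¬w: Gödel ¬ of 0.4 = 0 (operand ≠ 0)
((((((((((y → z) → x) → ¬x) → ¬z) → z) → x) → z) → y) → w) → ¬w): 0.4 > 0, so result = 0
(((((((((((y → z) → x) → ¬x) → ¬z) → z) → x) → z) → y) → w) → ¬w) → x): 0 ≤ 0.7, so result = 1
((((((((((((y → z) → x) → ¬x) → ¬z) → z) → x) → z) → y) → w) → ¬w) → x) → x): 1 > 0.7, so result = 0.7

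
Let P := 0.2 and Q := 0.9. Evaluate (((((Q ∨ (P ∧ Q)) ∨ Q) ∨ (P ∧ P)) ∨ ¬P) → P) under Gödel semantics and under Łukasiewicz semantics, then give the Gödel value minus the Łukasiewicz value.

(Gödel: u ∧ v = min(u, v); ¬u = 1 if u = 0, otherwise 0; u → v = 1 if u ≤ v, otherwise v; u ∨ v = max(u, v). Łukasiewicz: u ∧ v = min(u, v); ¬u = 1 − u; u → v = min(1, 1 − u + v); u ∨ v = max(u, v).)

Gödel evaluation:
  (P ∧ Q) = min(0.2, 0.9) = 0.2
  (Q ∨ (P ∧ Q)) = max(0.9, 0.2) = 0.9
  ((Q ∨ (P ∧ Q)) ∨ Q) = max(0.9, 0.9) = 0.9
  (P ∧ P) = min(0.2, 0.2) = 0.2
  (((Q ∨ (P ∧ Q)) ∨ Q) ∨ (P ∧ P)) = max(0.9, 0.2) = 0.9
  ¬P: Gödel ¬ of 0.2 = 0 (operand ≠ 0)
  ((((Q ∨ (P ∧ Q)) ∨ Q) ∨ (P ∧ P)) ∨ ¬P) = max(0.9, 0) = 0.9
  (((((Q ∨ (P ∧ Q)) ∨ Q) ∨ (P ∧ P)) ∨ ¬P) → P): 0.9 > 0.2, so result = 0.2
  Gödel value = 0.2
Łukasiewicz evaluation:
  (P ∧ Q) = min(0.2, 0.9) = 0.2
  (Q ∨ (P ∧ Q)) = max(0.9, 0.2) = 0.9
  ((Q ∨ (P ∧ Q)) ∨ Q) = max(0.9, 0.9) = 0.9
  (P ∧ P) = min(0.2, 0.2) = 0.2
  (((Q ∨ (P ∧ Q)) ∨ Q) ∨ (P ∧ P)) = max(0.9, 0.2) = 0.9
  ¬P: Łukasiewicz ¬ gives 1 − 0.2 = 0.8
  ((((Q ∨ (P ∧ Q)) ∨ Q) ∨ (P ∧ P)) ∨ ¬P) = max(0.9, 0.8) = 0.9
  (((((Q ∨ (P ∧ Q)) ∨ Q) ∨ (P ∧ P)) ∨ ¬P) → P): min(1, 1 − 0.9 + 0.2) = 0.3
  Łukasiewicz value = 0.3
Difference: 0.2 − 0.3 = -0.10

-0.10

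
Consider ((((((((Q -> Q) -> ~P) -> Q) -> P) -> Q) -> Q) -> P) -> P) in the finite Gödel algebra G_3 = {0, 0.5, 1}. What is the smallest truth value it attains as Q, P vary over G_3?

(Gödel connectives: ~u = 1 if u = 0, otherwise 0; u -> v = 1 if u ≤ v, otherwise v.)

0.50

The minimum is attained at Q = 0.5, P = 0.5:
  (Q -> Q): 0.5 ≤ 0.5, so result = 1
  ~P: Gödel ¬ of 0.5 = 0 (operand ≠ 0)
  ((Q -> Q) -> ~P): 1 > 0, so result = 0
  (((Q -> Q) -> ~P) -> Q): 0 ≤ 0.5, so result = 1
  ((((Q -> Q) -> ~P) -> Q) -> P): 1 > 0.5, so result = 0.5
  (((((Q -> Q) -> ~P) -> Q) -> P) -> Q): 0.5 ≤ 0.5, so result = 1
  ((((((Q -> Q) -> ~P) -> Q) -> P) -> Q) -> Q): 1 > 0.5, so result = 0.5
  (((((((Q -> Q) -> ~P) -> Q) -> P) -> Q) -> Q) -> P): 0.5 ≤ 0.5, so result = 1
  ((((((((Q -> Q) -> ~P) -> Q) -> P) -> Q) -> Q) -> P) -> P): 1 > 0.5, so result = 0.5
Checking all 9 assignments confirms none give a value below 0.50.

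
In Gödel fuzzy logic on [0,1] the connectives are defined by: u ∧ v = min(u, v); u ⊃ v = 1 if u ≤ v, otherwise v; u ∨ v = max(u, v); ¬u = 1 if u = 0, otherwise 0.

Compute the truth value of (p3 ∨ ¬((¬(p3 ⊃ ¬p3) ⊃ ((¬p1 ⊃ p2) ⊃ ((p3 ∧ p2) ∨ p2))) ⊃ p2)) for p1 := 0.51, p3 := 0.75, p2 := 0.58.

¬p3: Gödel ¬ of 0.75 = 0 (operand ≠ 0)
(p3 ⊃ ¬p3): 0.75 > 0, so result = 0
¬(p3 ⊃ ¬p3): Gödel ¬ of 0 = 1 (operand is 0)
¬p1: Gödel ¬ of 0.51 = 0 (operand ≠ 0)
(¬p1 ⊃ p2): 0 ≤ 0.58, so result = 1
(p3 ∧ p2) = min(0.75, 0.58) = 0.58
((p3 ∧ p2) ∨ p2) = max(0.58, 0.58) = 0.58
((¬p1 ⊃ p2) ⊃ ((p3 ∧ p2) ∨ p2)): 1 > 0.58, so result = 0.58
(¬(p3 ⊃ ¬p3) ⊃ ((¬p1 ⊃ p2) ⊃ ((p3 ∧ p2) ∨ p2))): 1 > 0.58, so result = 0.58
((¬(p3 ⊃ ¬p3) ⊃ ((¬p1 ⊃ p2) ⊃ ((p3 ∧ p2) ∨ p2))) ⊃ p2): 0.58 ≤ 0.58, so result = 1
¬((¬(p3 ⊃ ¬p3) ⊃ ((¬p1 ⊃ p2) ⊃ ((p3 ∧ p2) ∨ p2))) ⊃ p2): Gödel ¬ of 1 = 0 (operand ≠ 0)
(p3 ∨ ¬((¬(p3 ⊃ ¬p3) ⊃ ((¬p1 ⊃ p2) ⊃ ((p3 ∧ p2) ∨ p2))) ⊃ p2)) = max(0.75, 0) = 0.75

0.75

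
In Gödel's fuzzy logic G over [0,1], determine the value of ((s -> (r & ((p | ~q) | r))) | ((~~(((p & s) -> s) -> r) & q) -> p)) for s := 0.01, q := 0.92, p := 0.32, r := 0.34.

1.00

~q: Gödel ¬ of 0.92 = 0 (operand ≠ 0)
(p | ~q) = max(0.32, 0) = 0.32
((p | ~q) | r) = max(0.32, 0.34) = 0.34
(r & ((p | ~q) | r)) = min(0.34, 0.34) = 0.34
(s -> (r & ((p | ~q) | r))): 0.01 ≤ 0.34, so result = 1
(p & s) = min(0.32, 0.01) = 0.01
((p & s) -> s): 0.01 ≤ 0.01, so result = 1
(((p & s) -> s) -> r): 1 > 0.34, so result = 0.34
~(((p & s) -> s) -> r): Gödel ¬ of 0.34 = 0 (operand ≠ 0)
~~(((p & s) -> s) -> r): Gödel ¬ of 0 = 1 (operand is 0)
(~~(((p & s) -> s) -> r) & q) = min(1, 0.92) = 0.92
((~~(((p & s) -> s) -> r) & q) -> p): 0.92 > 0.32, so result = 0.32
((s -> (r & ((p | ~q) | r))) | ((~~(((p & s) -> s) -> r) & q) -> p)) = max(1, 0.32) = 1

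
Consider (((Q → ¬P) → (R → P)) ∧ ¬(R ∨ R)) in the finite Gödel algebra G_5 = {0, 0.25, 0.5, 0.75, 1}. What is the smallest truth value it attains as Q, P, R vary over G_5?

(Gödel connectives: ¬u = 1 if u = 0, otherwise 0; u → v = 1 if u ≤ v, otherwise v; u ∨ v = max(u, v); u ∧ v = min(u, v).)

The minimum is attained at Q = 0, P = 0, R = 0.25:
  ¬P: Gödel ¬ of 0 = 1 (operand is 0)
  (Q → ¬P): 0 ≤ 1, so result = 1
  (R → P): 0.25 > 0, so result = 0
  ((Q → ¬P) → (R → P)): 1 > 0, so result = 0
  (R ∨ R) = max(0.25, 0.25) = 0.25
  ¬(R ∨ R): Gödel ¬ of 0.25 = 0 (operand ≠ 0)
  (((Q → ¬P) → (R → P)) ∧ ¬(R ∨ R)) = min(0, 0) = 0
Checking all 125 assignments confirms none give a value below 0.00.

0.00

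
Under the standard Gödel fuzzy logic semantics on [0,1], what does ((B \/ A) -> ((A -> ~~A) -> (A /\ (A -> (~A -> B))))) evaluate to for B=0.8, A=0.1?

0.10

(B \/ A) = max(0.8, 0.1) = 0.8
~A: Gödel ¬ of 0.1 = 0 (operand ≠ 0)
~~A: Gödel ¬ of 0 = 1 (operand is 0)
(A -> ~~A): 0.1 ≤ 1, so result = 1
~A: Gödel ¬ of 0.1 = 0 (operand ≠ 0)
(~A -> B): 0 ≤ 0.8, so result = 1
(A -> (~A -> B)): 0.1 ≤ 1, so result = 1
(A /\ (A -> (~A -> B))) = min(0.1, 1) = 0.1
((A -> ~~A) -> (A /\ (A -> (~A -> B)))): 1 > 0.1, so result = 0.1
((B \/ A) -> ((A -> ~~A) -> (A /\ (A -> (~A -> B))))): 0.8 > 0.1, so result = 0.1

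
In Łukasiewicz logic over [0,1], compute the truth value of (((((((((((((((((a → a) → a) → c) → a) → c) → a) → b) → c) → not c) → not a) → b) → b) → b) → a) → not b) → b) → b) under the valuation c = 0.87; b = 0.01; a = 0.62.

0.99

(a → a): min(1, 1 − 0.62 + 0.62) = 1
((a → a) → a): min(1, 1 − 1 + 0.62) = 0.62
(((a → a) → a) → c): min(1, 1 − 0.62 + 0.87) = 1
((((a → a) → a) → c) → a): min(1, 1 − 1 + 0.62) = 0.62
(((((a → a) → a) → c) → a) → c): min(1, 1 − 0.62 + 0.87) = 1
((((((a → a) → a) → c) → a) → c) → a): min(1, 1 − 1 + 0.62) = 0.62
(((((((a → a) → a) → c) → a) → c) → a) → b): min(1, 1 − 0.62 + 0.01) = 0.39
((((((((a → a) → a) → c) → a) → c) → a) → b) → c): min(1, 1 − 0.39 + 0.87) = 1
not c: Łukasiewicz ¬ gives 1 − 0.87 = 0.13
(((((((((a → a) → a) → c) → a) → c) → a) → b) → c) → not c): min(1, 1 − 1 + 0.13) = 0.13
not a: Łukasiewicz ¬ gives 1 − 0.62 = 0.38
((((((((((a → a) → a) → c) → a) → c) → a) → b) → c) → not c) → not a): min(1, 1 − 0.13 + 0.38) = 1
(((((((((((a → a) → a) → c) → a) → c) → a) → b) → c) → not c) → not a) → b): min(1, 1 − 1 + 0.01) = 0.01
((((((((((((a → a) → a) → c) → a) → c) → a) → b) → c) → not c) → not a) → b) → b): min(1, 1 − 0.01 + 0.01) = 1
(((((((((((((a → a) → a) → c) → a) → c) → a) → b) → c) → not c) → not a) → b) → b) → b): min(1, 1 − 1 + 0.01) = 0.01
((((((((((((((a → a) → a) → c) → a) → c) → a) → b) → c) → not c) → not a) → b) → b) → b) → a): min(1, 1 − 0.01 + 0.62) = 1
not b: Łukasiewicz ¬ gives 1 − 0.01 = 0.99
(((((((((((((((a → a) → a) → c) → a) → c) → a) → b) → c) → not c) → not a) → b) → b) → b) → a) → not b): min(1, 1 − 1 + 0.99) = 0.99
((((((((((((((((a → a) → a) → c) → a) → c) → a) → b) → c) → not c) → not a) → b) → b) → b) → a) → not b) → b): min(1, 1 − 0.99 + 0.01) = 0.02
(((((((((((((((((a → a) → a) → c) → a) → c) → a) → b) → c) → not c) → not a) → b) → b) → b) → a) → not b) → b) → b): min(1, 1 − 0.02 + 0.01) = 0.99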